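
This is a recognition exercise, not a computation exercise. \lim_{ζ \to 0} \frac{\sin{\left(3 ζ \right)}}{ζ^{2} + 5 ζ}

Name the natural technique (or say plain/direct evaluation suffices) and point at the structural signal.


Diagnosis: l'Hôpital's rule (0/0) — both numerator and denominator vanish at 0: the genuine 0/0 indeterminate that l'Hôpital exists for. Known elementary limits would finish this too — the rule just bypasses the case analysis.


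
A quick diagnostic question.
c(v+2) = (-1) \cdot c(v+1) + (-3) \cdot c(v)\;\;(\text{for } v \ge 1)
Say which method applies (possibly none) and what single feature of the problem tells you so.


Diagnosis: the characteristic-root method — this is the constant-coefficient homogeneous case — the whole solution in v reduces to a polynomial's roots.


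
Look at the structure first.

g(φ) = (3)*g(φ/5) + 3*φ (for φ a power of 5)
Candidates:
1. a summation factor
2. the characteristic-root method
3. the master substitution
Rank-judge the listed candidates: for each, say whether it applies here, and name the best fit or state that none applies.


Best approach: the master substitution — the index is divided (φ/5), not shifted — substitute φ = 5^m to straighten it into a shift recurrence.
- a summation factor: the recursion divides its index rather than shifting it — there is no previous-term chain for a summation factor to telescope.
- the characteristic-root method — a divided-index call is not the fixed-shift linear shape that characteristic roots solve.
- the master substitution — applicable, and directly so.


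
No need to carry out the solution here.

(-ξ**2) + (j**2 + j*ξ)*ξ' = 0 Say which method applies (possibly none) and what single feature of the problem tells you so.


Best approach: the homogeneous substitution — solved for the derivative, the right side is unchanged under scaling j and ξ together — it depends only on the ratio ξ/j, so substitute a single ratio variable. Rewriting — with the variables' roles exchanged where the shape demands it — would expose a Bernoulli structure too; the homogeneous substitution simply reads the degrees directly.


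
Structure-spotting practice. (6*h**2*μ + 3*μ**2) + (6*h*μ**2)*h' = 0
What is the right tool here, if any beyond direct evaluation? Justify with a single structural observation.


Method: the exact-equation method — take the mixed partials of 6*h**2*μ + 3*μ**2 and 6*h*μ**2: they are equal, which certifies an exact differential.


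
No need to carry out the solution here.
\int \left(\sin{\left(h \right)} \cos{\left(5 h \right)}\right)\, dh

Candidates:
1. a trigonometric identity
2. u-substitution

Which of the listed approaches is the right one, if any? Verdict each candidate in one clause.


Best approach: a trigonometric identity — split \sin{\left(h \right)} \cos{\left(5 h \right)} with the angle-addition identities: the resulting sum integrates term by term.
- a trigonometric identity — applicable, and directly so.
- u-substitution — no subexpression of the integrand serves as a whole-integral substitution inner — individual terms may offer their own, but none carries its derivative as a factor of the full integrand; a working change of variable would have to be constructed from outside the expression.


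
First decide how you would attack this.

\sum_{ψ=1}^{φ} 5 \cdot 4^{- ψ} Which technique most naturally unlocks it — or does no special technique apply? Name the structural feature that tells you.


Diagnosis: the geometric series formula — consecutive terms stand in a fixed index-free ratio — the geometric sum formula closes it.


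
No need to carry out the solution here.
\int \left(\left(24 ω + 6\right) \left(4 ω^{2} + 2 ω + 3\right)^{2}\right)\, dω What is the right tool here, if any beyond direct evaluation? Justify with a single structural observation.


Verdict: u-substitution — read it as f(4 ω^{2} + 2 ω + 3) times a constant multiple of d(4 ω^{2} + 2 ω + 3): one substitution, u = 4 ω^{2} + 2 ω + 3, finishes it. Multiplying out and using the power rule would succeed as well, just with far more bookkeeping.


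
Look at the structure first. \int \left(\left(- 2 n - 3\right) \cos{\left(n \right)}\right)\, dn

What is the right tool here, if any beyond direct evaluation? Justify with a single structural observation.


Method: integration by parts — a polynomial - 2 n - 3 against the kernel \cos{\left(n \right)} is the signature bounded-ladder case for integration by parts.


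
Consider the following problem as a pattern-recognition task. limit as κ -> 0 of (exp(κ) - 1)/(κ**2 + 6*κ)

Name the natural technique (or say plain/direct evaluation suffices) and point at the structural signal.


Diagnosis: l'Hôpital's rule (0/0) — plug in 0: top and bottom both hit zero, so differentiate each and retry. Known elementary limits would finish this too — the rule just bypasses the case analysis.


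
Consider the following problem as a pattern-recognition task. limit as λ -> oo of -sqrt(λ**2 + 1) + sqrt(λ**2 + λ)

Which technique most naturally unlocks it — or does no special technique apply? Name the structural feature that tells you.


Diagnosis: conjugate multiplication — this difference gives up after one conjugate multiplication — the radical structure cancels against its conjugate.


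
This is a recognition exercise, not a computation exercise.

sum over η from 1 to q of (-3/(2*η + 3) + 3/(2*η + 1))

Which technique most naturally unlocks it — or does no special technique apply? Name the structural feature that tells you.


Technique: telescoping — a difference of consecutive values of one function (3/(2*η + 1) at one index and the next) — telescoping by construction.


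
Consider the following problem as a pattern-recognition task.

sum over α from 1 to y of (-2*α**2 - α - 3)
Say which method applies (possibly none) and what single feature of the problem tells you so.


Method: no special technique — with only polynomial terms in α present, the classical sum-of-powers identities are all you need.


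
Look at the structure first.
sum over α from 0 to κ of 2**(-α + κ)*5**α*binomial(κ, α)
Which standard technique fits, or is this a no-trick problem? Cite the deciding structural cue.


Diagnosis: the binomial theorem — terms weighting binomial(κ, α) against matched powers of 5 and 2 reassemble into (5 + 2)^κ by the binomial theorem.


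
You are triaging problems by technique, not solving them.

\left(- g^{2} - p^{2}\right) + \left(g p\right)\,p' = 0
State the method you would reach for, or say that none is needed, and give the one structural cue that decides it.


Technique: the homogeneous substitution — scaling g and p together leaves the slope fixed — it depends only on p/g, so substitute the ratio. This doubles as a Bernoulli equation in the unknown as written; the homogeneous route needs no setup at all.


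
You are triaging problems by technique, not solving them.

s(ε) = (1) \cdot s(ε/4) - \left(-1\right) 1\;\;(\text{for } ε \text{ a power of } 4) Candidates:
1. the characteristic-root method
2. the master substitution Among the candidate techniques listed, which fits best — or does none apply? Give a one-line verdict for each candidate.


Diagnosis: the master substitution — treat m = log base 4 of ε as the new clock: one recursion step advances m by one while ε scales by 4.
- the characteristic-root method — a divided-index call is not the fixed-shift linear shape that characteristic roots solve.
- the master substitution — applies; the problem has the shape this method handles.


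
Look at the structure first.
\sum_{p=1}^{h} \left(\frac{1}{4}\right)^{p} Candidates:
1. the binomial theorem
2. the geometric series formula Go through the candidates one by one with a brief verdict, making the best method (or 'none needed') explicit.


Verdict: the geometric series formula — each summand is the previous one scaled by \frac{1}{4}; that constant multiplier is itself the geometric structure.
- the binomial theorem: no binomial coefficients pair with matched powers.
- the geometric series formula: yes — fits the structure here.


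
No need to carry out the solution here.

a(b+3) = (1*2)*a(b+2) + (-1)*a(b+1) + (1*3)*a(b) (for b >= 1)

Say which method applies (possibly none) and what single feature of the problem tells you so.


Verdict: the characteristic-root method — the recurrence is linear and homogeneous with constant coefficients, so the ansatz r^b turns it into a polynomial equation for r.


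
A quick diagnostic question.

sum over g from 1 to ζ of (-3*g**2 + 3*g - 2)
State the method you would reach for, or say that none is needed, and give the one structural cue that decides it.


Best approach: no special technique — nothing telescopes and nothing is geometric; polynomial terms in g sum term by term.


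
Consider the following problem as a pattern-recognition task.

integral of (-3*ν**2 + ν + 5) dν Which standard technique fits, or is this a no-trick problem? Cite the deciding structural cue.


Best approach: no special technique — a term-by-term power-rule job in ν; no substitution or rearrangement earns its keep here.


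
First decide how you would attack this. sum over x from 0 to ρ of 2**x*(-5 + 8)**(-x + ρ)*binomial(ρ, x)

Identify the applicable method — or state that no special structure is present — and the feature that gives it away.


Method: the binomial theorem — the binomial coefficients weight matched powers of 2 and (-5 + 8), which is exactly the expansion of a binomial power.


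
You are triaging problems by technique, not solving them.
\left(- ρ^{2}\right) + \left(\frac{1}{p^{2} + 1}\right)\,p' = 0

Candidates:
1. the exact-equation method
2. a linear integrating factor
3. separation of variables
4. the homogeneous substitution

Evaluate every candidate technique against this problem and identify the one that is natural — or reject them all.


Technique: separation of variables — solved for the derivative, the right side splits multiplicatively into a function of each variable alone — divide and integrate each side.
- the exact-equation method — with no real cross-dependence between the variables, the exact-equation machinery is a detour rather than the natural reading.
- a linear integrating factor: a nonlinear term in the unknown puts this outside the integrating-factor template.
- separation of variables: applicable, and directly so.
- the homogeneous substitution — the ratio of the variables does not determine the slope.


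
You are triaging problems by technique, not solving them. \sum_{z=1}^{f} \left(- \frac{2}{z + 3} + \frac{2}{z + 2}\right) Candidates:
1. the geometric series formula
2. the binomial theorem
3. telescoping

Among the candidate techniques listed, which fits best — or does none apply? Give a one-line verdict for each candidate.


Best approach: telescoping — the summand is built as \frac{2}{z + 2} minus its own successor — adjacent terms annihilate down the line.
- the geometric series formula — there is no constant term-to-term ratio.
- the binomial theorem — no binomial coefficients pair with matched powers.
- telescoping: a fit — the right tool for this form.


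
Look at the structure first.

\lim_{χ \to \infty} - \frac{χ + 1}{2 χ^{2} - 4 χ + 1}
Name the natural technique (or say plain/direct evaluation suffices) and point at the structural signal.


Verdict: dominant-term comparison — at large χ only the top-degree terms survive; compare the leading terms and the limit falls out. l'Hôpital's at-infinity variant applies to the expression viewed as a single quotient; the leading-term comparison is the direct route.


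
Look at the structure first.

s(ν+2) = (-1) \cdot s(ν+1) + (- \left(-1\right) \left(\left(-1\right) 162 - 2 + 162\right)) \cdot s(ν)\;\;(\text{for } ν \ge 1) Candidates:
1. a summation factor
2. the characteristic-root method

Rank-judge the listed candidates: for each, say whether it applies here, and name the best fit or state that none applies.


Verdict: the characteristic-root method — fixed numeric weights on consecutive terms and no forcing term added: the root method in its home territory.
- a summation factor: the recurrence reaches back more than one step, outside the first-order family a summation factor normalizes.
- the characteristic-root method — yes — fits the structure here.


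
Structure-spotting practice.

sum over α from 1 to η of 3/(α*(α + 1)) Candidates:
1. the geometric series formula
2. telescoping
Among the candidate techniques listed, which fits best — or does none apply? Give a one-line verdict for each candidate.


Method: telescoping — the denominator's roots in 3/(α*(α + 1)) sit an integer apart: decomposition produces a self-cancelling chain.
- the geometric series formula — the term-to-term ratio drifts with the index — the one thing the geometric formula cannot absorb.
- telescoping — yes — fits the structure here.


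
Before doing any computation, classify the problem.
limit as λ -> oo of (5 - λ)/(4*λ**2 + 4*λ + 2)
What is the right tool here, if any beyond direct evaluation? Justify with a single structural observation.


Method: dominant-term comparison — as λ grows, only the highest-degree terms matter — compare leading terms and read the limit off. l'Hôpital's at-infinity variant applies to the expression viewed as a single quotient; the leading-term comparison is the direct route.


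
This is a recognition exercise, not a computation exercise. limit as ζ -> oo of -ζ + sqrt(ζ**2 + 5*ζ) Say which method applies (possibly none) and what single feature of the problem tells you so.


Technique: conjugate multiplication — two divergent pieces with a minus sign between them and a radical in the mix: rationalize sqrt(ζ**2 + 5*ζ) - ζ before any limit law applies.


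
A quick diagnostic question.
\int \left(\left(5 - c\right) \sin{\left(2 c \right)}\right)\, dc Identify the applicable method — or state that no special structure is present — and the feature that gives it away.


Technique: integration by parts — differentiate 5 - c, integrate \sin{\left(2 c \right)}: each pass lowers the polynomial degree, so parts terminates.


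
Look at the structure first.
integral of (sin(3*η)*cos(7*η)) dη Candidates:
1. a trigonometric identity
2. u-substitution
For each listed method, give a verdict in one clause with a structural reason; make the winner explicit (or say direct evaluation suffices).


Method: a trigonometric identity — sin(3*η)*cos(7*η) mixes two frequencies; the product-to-sum identity splits it into single-frequency sinusoids.
- a trigonometric identity — applies; the problem has the shape this method handles.
- u-substitution: no subexpression of the integrand pairs with its own derivative as a factor — individual terms may offer their own substitutions, but any change of variable covering the whole integral would have to be constructed from outside the expression.


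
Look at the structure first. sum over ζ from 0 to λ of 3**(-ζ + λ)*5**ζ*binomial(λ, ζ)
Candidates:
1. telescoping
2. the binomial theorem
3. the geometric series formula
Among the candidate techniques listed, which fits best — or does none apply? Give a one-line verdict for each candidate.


Diagnosis: the binomial theorem — the binomial coefficients weight matched powers of 5 and 3, which is exactly the expansion of a binomial power.
- telescoping — in the displayed form, no term reappears at a neighboring index to cancel against.
- the binomial theorem — a fit — the right tool for this form.
- the geometric series formula: no single multiplier carries one term to the next throughout the sum.


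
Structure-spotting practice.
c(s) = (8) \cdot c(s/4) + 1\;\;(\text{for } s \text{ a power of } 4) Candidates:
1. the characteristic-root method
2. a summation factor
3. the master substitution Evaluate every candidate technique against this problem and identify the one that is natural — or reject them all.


Technique: the master substitution — the argument contracts 4-fold per step: reindex s exponentially and solve the linear recurrence in the new index.
- the characteristic-root method — the recursion divides its index rather than shifting it — outside the constant-shift family the root method covers.
- a summation factor — a divided-index call is outside the fixed-shift first-order family a summation factor normalizes.
- the master substitution: yes, a natural case for it.


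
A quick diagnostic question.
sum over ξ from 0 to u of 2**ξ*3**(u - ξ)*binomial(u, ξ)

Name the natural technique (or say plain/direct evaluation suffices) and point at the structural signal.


Diagnosis: the binomial theorem — binomial coefficients against complementary powers of 2 and 3: recognize the binomial expansion and resum.


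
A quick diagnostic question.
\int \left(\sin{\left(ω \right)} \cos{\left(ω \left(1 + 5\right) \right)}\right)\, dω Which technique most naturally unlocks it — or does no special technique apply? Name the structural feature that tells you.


Method: a trigonometric identity — mixed-frequency products such as \sin{\left(ω \right)} \cos{\left(ω \left(1 + 5\right) \right)} are designed for the product-to-sum formula.


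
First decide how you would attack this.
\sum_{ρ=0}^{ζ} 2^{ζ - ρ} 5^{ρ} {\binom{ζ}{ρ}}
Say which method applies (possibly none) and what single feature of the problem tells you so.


Best approach: the binomial theorem — the summand is term ρ of a binomial expansion in 5 and 2; the whole sum is a single power.


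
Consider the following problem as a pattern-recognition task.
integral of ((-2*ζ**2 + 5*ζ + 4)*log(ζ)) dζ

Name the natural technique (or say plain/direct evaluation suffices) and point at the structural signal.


Diagnosis: integration by parts — a polynomial next to log(ζ): integrate the polynomial, differentiate the log, and the integral simplifies in one pass.


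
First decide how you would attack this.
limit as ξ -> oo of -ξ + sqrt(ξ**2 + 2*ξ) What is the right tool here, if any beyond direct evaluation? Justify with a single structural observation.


Method: conjugate multiplication — turning the difference into a conjugate-rationalized ratio makes the limit readable.


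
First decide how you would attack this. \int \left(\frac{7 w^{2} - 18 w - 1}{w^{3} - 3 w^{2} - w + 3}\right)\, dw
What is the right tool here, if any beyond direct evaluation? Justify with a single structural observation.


Technique: partial fractions — rational integrand, reducible denominator w^{3} - 3 w^{2} - w + 3: decompose first, integrate second.


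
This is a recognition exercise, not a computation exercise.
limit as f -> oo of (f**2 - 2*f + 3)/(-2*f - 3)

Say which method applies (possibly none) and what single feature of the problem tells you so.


Technique: dominant-term comparison — at large f only the top-degree terms survive; compare the leading terms and the limit falls out. l'Hôpital's at-infinity variant applies to the expression viewed as a single quotient; the leading-term comparison is the direct route.


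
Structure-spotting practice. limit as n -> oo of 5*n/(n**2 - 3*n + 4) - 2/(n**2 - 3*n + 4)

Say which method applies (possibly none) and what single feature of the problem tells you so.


Technique: dominant-term comparison — as n grows, only the highest-degree terms matter — compare leading terms and read the limit off. Differentiating the expression as a single quotient would eventually settle it as well; matching dominant growth settles it immediately.


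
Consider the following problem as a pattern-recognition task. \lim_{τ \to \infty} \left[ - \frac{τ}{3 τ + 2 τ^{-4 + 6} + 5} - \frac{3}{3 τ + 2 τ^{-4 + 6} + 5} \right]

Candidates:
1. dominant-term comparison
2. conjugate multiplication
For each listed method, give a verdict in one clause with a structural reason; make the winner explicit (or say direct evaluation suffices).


Technique: dominant-term comparison — as τ grows, only the highest-degree terms matter — compare leading terms and read the limit off.
- dominant-term comparison: applicable, and directly so.
- conjugate multiplication — rationalization has no target — no divergent radical difference appears.


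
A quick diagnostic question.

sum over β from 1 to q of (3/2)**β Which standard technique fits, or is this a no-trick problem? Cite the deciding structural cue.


Diagnosis: the geometric series formula — term-over-term division gives 3/2 every time — index-free ratio, geometric sum formula applies.


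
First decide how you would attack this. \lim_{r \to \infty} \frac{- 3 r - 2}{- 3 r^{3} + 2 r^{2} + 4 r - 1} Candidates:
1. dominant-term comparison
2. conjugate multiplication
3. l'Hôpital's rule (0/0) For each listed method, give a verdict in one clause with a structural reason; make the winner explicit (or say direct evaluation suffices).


Technique: dominant-term comparison — at large r only the top-degree terms survive; compare the leading terms and the limit falls out.
- dominant-term comparison — yes, a natural case for it.
- conjugate multiplication: the conjugate move applies to radical differences, which this is not.
- l'Hôpital's rule (0/0): as a single quotient the expression runs to ∞/∞ at the limit point — an at-infinity form of the rule would apply, though the leading-growth comparison is the direct reading.


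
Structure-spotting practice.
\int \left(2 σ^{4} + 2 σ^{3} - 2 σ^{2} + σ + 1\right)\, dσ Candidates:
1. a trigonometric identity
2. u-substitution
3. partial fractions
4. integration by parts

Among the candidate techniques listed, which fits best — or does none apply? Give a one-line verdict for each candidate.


Best approach: no special technique — a term-by-term power-rule job in σ; no substitution or rearrangement earns its keep here.
- a trigonometric identity: there is no trigonometric structure at all — the integrand carries no sine or cosine to rewrite.
- u-substitution: no substitution does more than relabel what direct integration already handles.
- partial fractions: there is no rational-function structure to decompose.
- integration by parts — splitting off a factor buys nothing — the integrand integrates directly without parts.


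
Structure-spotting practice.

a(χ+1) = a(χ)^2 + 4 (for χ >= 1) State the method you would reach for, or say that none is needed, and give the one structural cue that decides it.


Technique: no special technique — nonlinear feedback in the recursion rules out every root- or factor-based technique.


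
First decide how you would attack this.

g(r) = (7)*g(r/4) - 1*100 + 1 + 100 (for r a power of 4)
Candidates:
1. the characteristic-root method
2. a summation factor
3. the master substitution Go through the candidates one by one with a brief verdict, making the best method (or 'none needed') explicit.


Technique: the master substitution — index division is the fingerprint: r/4 in the recursive call means substitute r = 4^m.
- the characteristic-root method: the recursion divides its index rather than shifting it — outside the constant-shift family the root method covers.
- a summation factor — the recursion divides its index rather than shifting it — there is no previous-term chain for a summation factor to telescope.
- the master substitution: a fit — the right tool for this form.


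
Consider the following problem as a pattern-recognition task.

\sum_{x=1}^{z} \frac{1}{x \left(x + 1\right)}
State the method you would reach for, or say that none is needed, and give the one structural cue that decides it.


Diagnosis: telescoping — \frac{1}{x \left(x + 1\right)} hides a difference of shifted reciprocals — decompose it and the middle of the sum vanishes.


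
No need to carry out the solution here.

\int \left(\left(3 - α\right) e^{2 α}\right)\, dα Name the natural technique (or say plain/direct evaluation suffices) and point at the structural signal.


Method: integration by parts — a polynomial factor 3 - α multiplies e^{2 α}; differentiating 3 - α lowers its degree while e^{2 α} integrates cleanly, so parts wins.


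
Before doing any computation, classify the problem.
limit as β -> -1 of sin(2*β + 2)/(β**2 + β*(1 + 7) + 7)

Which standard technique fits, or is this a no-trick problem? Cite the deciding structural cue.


Method: l'Hôpital's rule (0/0) — substituting -1 gives 0 over 0; differentiate top and bottom once and re-evaluate. Known elementary limits would finish this too — the rule just bypasses the case analysis.


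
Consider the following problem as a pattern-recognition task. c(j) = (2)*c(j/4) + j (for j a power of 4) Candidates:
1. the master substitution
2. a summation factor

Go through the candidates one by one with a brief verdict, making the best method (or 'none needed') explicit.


Verdict: the master substitution — the index is divided (j/4), not shifted — substitute j = 4^m to straighten it into a shift recurrence.
- the master substitution: yes — fits the structure here.
- a summation factor — a divided-index call is outside the fixed-shift first-order family a summation factor normalizes.


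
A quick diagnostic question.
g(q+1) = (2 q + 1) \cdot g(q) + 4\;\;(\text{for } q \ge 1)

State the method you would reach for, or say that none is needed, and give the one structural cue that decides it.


Verdict: a summation factor — the coefficient 2 q + 1 drifts with the index, so no fixed root exists; normalizing by the cumulative product telescopes it.


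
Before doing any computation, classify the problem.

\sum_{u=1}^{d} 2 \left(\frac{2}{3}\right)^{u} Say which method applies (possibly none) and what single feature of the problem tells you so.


Verdict: the geometric series formula — consecutive terms stand in a fixed index-free ratio — the geometric sum formula closes it.


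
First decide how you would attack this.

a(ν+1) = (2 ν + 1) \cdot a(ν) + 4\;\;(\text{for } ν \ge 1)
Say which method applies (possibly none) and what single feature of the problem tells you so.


Diagnosis: a summation factor — the coefficient 2 ν + 1 drifts with the index, so no fixed root exists; normalizing by the cumulative product telescopes it.


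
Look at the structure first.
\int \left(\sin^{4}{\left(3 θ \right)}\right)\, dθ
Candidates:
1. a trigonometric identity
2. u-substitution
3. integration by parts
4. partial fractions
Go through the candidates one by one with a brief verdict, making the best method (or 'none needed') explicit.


Method: a trigonometric identity — \sin^{4}{\left(3 θ \right)} carries an even exponent — trade it for double-angle cosines before integrating.
- a trigonometric identity — applies; the problem has the shape this method handles.
- u-substitution — no subexpression of the integrand pairs with its own derivative as a factor — individual terms may offer their own substitutions, but any change of variable covering the whole integral would have to be constructed from outside the expression.
- integration by parts: not the natural route: no polynomial-kernel product appears — a recursive parts reduction of the trigonometric product exists, but the identity rewrite is direct.
- partial fractions — there is no rational-function structure to decompose.


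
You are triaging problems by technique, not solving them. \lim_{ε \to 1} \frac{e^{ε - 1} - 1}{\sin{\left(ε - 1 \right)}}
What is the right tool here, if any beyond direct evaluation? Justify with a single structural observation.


Best approach: l'Hôpital's rule (0/0) — plug in 1: top and bottom both hit zero, so differentiate each and retry. A first-order expansion at the point is an equally standard path; the rule packages it.


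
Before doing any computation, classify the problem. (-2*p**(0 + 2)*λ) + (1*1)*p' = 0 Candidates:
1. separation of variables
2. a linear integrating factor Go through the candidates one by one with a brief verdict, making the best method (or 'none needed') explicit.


Diagnosis: separation of variables — solved for the derivative, the right side splits multiplicatively into a function of each variable alone — divide and integrate each side.
- separation of variables — yes — fits the structure here.
- a linear integrating factor — a nonlinear term in the unknown puts this outside the integrating-factor template.


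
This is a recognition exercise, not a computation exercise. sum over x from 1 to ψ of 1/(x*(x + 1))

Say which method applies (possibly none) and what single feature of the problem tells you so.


Technique: telescoping — 1/(x*(x + 1)) decomposes into shift-paired simple fractions; the series telescopes to finitely many boundary pieces.


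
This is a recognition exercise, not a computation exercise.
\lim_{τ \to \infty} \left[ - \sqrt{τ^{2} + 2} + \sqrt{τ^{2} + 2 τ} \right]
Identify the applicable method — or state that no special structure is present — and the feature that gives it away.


Diagnosis: conjugate multiplication — the ∞ − ∞ radical form is the exact trigger for the conjugate maneuver.


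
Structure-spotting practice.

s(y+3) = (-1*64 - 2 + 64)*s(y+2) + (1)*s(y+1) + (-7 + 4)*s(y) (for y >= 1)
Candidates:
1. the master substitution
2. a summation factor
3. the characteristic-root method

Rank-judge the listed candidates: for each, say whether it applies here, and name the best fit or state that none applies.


Verdict: the characteristic-root method — because shifting y leaves the equation's coefficients unchanged, exponential trials reduce it to algebra.
- the master substitution — this is shift-type recursion, outside the divide-and-conquer template.
- a summation factor: a summation factor telescopes one-step recursions; this one carries higher-order memory.
- the characteristic-root method: a fit — the right tool for this form.


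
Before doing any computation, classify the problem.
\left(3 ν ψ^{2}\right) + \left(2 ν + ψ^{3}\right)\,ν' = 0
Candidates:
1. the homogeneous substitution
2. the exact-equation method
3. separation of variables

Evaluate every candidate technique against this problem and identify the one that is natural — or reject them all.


Technique: the exact-equation method — this form is already the differential of something: the matching mixed partials of 3 ν ψ^{2} and 2 ν + ψ^{3} prove it.
- the homogeneous substitution: rescaling both variables together changes the slope, so no ratio substitution collapses it.
- the exact-equation method — applicable, and directly so.
- separation of variables: no division isolates the independent variable from the unknown.


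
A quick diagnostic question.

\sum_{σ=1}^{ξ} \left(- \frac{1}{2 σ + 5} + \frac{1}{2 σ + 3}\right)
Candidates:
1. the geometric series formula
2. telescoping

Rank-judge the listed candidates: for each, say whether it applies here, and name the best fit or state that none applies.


Diagnosis: telescoping — this sum is a zipper: each term contributes \frac{1}{2 σ + 3} and removes the next index's value, which the following term puts back, closing term by term.
- the geometric series formula — dividing successive terms gives an index-dependent quantity, not a constant.
- telescoping — applicable, and directly so.


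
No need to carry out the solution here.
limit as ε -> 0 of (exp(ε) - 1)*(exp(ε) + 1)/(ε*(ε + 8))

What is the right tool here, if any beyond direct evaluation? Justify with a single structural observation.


Best approach: l'Hôpital's rule (0/0) — both numerator and denominator vanish at 0: the genuine 0/0 indeterminate that l'Hôpital exists for. A local series expansion at the point resolves it as well; the rule is the packaged version of that step.


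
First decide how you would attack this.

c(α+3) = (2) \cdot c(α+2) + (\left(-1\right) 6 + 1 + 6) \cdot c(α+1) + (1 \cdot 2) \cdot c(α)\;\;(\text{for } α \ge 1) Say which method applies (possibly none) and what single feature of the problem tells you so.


Diagnosis: the characteristic-root method — because shifting α leaves the equation's coefficients unchanged, exponential trials reduce it to algebra.


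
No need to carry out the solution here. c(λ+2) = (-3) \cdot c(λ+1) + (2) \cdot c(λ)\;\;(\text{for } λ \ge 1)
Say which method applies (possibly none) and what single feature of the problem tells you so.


Best approach: the characteristic-root method — try a geometric ansatz r^λ: constant coefficients turn the recurrence into one polynomial equation in r.


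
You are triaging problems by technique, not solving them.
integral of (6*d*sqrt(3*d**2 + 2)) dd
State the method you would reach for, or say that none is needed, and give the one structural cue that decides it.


Method: u-substitution — spotting that 6*d is a constant multiple of the derivative of 3*d**2 + 2 is the key observation — substitute u = 3*d**2 + 2 and the integral becomes one-dimensional in u.


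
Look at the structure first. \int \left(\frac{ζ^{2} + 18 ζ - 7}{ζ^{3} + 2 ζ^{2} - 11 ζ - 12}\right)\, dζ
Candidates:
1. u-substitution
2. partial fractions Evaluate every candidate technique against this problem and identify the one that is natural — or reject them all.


Best approach: partial fractions — ζ^{3} + 2 ζ^{2} - 11 ζ - 12 splits into linear pieces, so the quotient is a sum of simple fractions — decompose before integrating.
- u-substitution: no subexpression of the integrand pairs with its own derivative as a factor — individual terms may offer their own substitutions, but any change of variable covering the whole integral would have to be constructed from outside the expression.
- partial fractions — yes — fits the structure here.


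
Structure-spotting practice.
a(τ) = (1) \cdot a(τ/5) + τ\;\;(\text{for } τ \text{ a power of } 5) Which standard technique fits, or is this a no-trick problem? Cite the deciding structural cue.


Verdict: the master substitution — treat m = log base 5 of τ as the new clock: one recursion step advances m by one while τ scales by 5.


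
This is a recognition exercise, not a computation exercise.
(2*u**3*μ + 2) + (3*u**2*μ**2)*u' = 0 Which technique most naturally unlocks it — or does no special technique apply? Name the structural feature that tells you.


Verdict: the exact-equation method — checking ∂/∂u of 2*u**3*μ + 2 against ∂/∂μ of 3*u**2*μ**2: they match — the equation is exact as it stands.


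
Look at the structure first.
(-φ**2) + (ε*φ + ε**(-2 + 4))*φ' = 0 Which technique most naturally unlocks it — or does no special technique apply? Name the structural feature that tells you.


Method: the homogeneous substitution — the slope's numerator and denominator have matching total degree, so it depends only on φ/ε and the ratio substitution collapses it. Suitably rearranged — at times with the variables' roles exchanged — this doubles as a Bernoulli equation; the homogeneous reading needs no such setup.


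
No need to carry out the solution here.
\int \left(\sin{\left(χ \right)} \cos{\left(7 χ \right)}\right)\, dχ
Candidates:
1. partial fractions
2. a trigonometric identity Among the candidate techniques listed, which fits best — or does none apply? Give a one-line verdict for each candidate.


Best approach: a trigonometric identity — the product \sin{\left(χ \right)} \cos{\left(7 χ \right)} converts to a sum of single-frequency sinusoids via the product-to-sum identity.
- partial fractions — the expression is not a ratio of polynomials that decomposes further.
- a trigonometric identity — applicable, and directly so.


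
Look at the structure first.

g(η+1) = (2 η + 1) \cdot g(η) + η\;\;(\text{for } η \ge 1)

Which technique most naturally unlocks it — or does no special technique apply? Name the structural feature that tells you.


Method: a summation factor — because the multiplier 2 η + 1 is index-dependent, divide through by its running product and sum the resulting differences.


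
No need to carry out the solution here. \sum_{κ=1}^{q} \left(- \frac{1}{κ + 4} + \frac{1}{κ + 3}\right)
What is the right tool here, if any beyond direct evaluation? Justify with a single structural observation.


Method: telescoping — each term adds \frac{1}{κ + 3} and subtracts the same expression advanced one index; that subtracted piece cancels against the next term's added copy — only the boundary terms survive.


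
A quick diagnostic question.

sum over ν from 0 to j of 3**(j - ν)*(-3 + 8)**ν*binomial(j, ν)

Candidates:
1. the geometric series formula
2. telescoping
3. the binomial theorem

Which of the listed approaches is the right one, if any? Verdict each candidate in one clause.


Best approach: the binomial theorem — binomial(j, ν) weighting matched powers of (-3 + 8) and 3 is the expanded form of ((-3 + 8) + 3)^j — fold it back up.
- the geometric series formula: no single multiplier carries one term to the next throughout the sum.
- telescoping: in the displayed form, no term reappears at a neighboring index to cancel against.
- the binomial theorem: yes — fits the structure here.


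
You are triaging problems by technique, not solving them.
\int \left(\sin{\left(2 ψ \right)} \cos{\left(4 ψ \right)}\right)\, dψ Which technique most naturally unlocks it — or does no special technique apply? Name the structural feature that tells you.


Best approach: a trigonometric identity — \sin{\left(2 ψ \right)} \cos{\left(4 ψ \right)} is a beat pattern — rewrite the product as a sum of single-frequency waves before integrating.


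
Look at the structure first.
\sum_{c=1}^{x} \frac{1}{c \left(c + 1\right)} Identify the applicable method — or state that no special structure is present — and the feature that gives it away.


Verdict: telescoping — the summand \frac{1}{c \left(c + 1\right)} decomposes into fractions whose poles differ by an integer shift — the series collapses.


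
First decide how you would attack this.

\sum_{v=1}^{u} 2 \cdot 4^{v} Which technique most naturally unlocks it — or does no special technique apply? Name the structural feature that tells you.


Best approach: the geometric series formula — the ratio of consecutive terms is the constant 4, independent of the index — a geometric sum.


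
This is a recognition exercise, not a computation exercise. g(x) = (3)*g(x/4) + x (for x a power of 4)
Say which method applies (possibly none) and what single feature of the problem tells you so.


Best approach: the master substitution — the call at x/4 makes this multiplicative recursion; the master-style substitution converts it to additive.


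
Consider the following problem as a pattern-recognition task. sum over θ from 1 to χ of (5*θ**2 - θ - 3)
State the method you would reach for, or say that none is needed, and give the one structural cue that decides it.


Technique: no special technique — nothing telescopes and nothing is geometric; polynomial terms in θ sum term by term.


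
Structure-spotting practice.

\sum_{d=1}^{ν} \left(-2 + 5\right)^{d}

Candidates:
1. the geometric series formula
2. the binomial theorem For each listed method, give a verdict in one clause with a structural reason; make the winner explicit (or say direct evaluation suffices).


Method: the geometric series formula — consecutive terms stand in a fixed index-free ratio — the geometric sum formula closes it.
- the geometric series formula — applies; the problem has the shape this method handles.
- the binomial theorem — there is no pair of bases whose matched powers would reassemble into a single binomial power.
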